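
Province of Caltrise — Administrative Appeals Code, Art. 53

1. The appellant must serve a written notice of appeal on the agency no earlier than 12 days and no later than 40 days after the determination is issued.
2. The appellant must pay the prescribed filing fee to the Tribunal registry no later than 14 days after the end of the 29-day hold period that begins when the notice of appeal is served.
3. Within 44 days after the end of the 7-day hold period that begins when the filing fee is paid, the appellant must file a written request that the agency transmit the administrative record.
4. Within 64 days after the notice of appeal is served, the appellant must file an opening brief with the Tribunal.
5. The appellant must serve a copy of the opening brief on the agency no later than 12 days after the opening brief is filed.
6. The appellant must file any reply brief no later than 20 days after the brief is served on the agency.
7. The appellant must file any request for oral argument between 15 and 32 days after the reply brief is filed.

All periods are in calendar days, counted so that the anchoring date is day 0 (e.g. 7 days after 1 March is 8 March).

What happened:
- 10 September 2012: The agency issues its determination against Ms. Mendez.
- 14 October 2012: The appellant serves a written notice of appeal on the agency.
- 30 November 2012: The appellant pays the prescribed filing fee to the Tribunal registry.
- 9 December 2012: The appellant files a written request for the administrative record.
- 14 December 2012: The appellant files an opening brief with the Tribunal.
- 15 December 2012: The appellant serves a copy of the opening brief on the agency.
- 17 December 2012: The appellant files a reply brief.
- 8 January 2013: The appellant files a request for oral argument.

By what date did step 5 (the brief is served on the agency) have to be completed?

26 December 2012

Step 5 runs from 14 December 2012, when the opening brief is filed. 12 days after 14 December 2012 is 26 December 2012.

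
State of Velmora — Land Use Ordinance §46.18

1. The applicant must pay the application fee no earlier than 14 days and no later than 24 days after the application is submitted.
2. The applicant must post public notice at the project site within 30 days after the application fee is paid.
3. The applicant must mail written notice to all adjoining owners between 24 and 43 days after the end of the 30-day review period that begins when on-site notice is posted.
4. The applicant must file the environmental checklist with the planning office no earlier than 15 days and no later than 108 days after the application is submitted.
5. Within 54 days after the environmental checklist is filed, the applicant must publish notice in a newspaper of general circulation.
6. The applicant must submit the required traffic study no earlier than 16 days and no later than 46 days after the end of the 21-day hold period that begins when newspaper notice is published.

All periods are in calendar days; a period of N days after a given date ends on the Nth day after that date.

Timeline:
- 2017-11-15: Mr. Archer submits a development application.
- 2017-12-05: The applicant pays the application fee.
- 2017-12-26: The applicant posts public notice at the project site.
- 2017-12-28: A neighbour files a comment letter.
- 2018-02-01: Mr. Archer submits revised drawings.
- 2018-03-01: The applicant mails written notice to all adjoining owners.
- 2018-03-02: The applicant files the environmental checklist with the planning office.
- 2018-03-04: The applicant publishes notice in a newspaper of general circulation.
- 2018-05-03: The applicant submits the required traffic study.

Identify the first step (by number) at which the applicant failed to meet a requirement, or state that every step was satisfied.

(1) the permitted window runs from 2017-11-15 + 14 = 2017-11-29 to 2017-11-15 + 24 = 2017-12-09; done 2017-12-05, which is between those dates.
(2) due by 2017-12-05 + 30 days = 2018-01-04; done 2017-12-26 — timely.
(3) the permitted window runs from 2018-01-25 + 24 = 2018-02-18 to 2018-01-25 + 43 = 2018-03-09; 2018-03-01 falls inside that range.
(4) the permitted window runs from 2017-11-15 + 15 = 2017-11-30 to 2017-11-15 + 108 = 2018-03-03; done 2018-03-02 — within the window.
(5) due by 2018-03-02 + 54 days = 2018-04-25; 2018-03-04 is within that limit.
(6) the permitted window runs from 2018-03-25 + 16 = 2018-04-10 to 2018-03-25 + 46 = 2018-05-10; 2018-05-03 falls inside that range.

None — every step was satisfied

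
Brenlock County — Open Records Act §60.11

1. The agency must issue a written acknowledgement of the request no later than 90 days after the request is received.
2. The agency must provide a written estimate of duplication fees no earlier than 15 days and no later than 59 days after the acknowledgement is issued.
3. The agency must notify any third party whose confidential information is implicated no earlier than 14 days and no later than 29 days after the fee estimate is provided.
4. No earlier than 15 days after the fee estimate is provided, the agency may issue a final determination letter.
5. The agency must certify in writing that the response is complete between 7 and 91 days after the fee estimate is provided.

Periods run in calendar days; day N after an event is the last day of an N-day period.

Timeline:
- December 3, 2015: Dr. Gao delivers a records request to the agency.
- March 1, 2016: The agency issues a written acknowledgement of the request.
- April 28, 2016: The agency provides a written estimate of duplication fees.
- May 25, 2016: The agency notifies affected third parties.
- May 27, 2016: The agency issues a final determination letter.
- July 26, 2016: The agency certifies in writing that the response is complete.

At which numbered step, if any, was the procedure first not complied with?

None — every step was satisfied

Step 1 — counting 90 days from December 3, 2015 (when the request is received) gives a deadline of March 2, 2016; completed March 1, 2016, before the deadline.
Step 2 — 15 and 59 days from March 1, 2016 (when the acknowledgement is issued) are March 16, 2016 and April 29, 2016 respectively; done April 28, 2016 — within the window.
Step 3 — 14 and 29 days from April 28, 2016 (when the fee estimate is provided) are May 12, 2016 and May 27, 2016 respectively; done May 25, 2016, which is between those dates.
Step 4 — must wait 15 days from April 28, 2016 (when the fee estimate is provided), so not before May 13, 2016; done May 27, 2016, after the minimum wait.
Step 5 — 7 and 91 days from April 28, 2016 (when the fee estimate is provided) are May 5, 2016 and July 28, 2016 respectively; done July 26, 2016, which is between those dates.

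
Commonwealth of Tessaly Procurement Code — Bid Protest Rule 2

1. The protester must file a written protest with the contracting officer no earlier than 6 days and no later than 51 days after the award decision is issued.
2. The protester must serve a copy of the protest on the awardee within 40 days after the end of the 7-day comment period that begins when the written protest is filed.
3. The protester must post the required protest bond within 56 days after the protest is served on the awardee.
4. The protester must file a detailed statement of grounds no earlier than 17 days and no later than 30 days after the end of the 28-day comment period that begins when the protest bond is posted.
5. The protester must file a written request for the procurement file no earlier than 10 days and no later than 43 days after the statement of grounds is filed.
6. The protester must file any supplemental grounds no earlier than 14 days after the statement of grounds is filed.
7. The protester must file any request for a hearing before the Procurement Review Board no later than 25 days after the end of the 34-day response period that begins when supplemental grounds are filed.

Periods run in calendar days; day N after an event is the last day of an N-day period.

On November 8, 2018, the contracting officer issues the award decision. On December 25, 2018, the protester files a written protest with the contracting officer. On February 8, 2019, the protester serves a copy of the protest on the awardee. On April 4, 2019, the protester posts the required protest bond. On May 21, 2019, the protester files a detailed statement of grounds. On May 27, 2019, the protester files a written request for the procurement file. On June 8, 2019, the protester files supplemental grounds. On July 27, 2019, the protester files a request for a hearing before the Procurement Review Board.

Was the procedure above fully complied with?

No

Step 1: the window is 6–51 days after November 8, 2018 (when the award decision is issued), so November 14, 2018 through December 29, 2018; December 25, 2018 falls inside that range.
Step 2: 40 days after January 1, 2019 (end of the 7-day comment period, which began when the written protest is filed on December 25, 2018) is February 10, 2019; completed February 8, 2019, before the deadline.
Step 3: 56 days after February 8, 2019 (when the protest is served on the awardee) is April 5, 2019; April 4, 2019 is within that limit.
Step 4: the window is 17–30 days after May 2, 2019 (end of the 28-day comment period, which began when the protest bond is posted on April 4, 2019), so May 19, 2019 through June 1, 2019; May 21, 2019 falls inside that range.
Step 5: the window is 10–43 days after May 21, 2019 (when the statement of grounds is filed), so May 31, 2019 through July 3, 2019; done May 27, 2019 — 4 days before the window opened.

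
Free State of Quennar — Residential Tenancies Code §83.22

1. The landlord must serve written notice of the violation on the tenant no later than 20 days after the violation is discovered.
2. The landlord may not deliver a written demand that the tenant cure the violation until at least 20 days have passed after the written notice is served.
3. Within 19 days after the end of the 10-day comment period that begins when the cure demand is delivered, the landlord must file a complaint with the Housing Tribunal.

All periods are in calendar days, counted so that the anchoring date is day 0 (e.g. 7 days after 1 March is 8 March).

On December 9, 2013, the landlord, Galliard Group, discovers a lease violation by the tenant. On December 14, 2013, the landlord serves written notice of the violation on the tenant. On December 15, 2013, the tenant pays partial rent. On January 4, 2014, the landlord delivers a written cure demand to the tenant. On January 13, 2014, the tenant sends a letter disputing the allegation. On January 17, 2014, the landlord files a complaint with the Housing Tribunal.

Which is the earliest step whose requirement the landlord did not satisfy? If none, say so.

Step 1 — counting 20 days from December 9, 2013 (when the violation is discovered) gives a deadline of December 29, 2013; done December 14, 2013 — timely.
Step 2 — must wait 20 days from December 14, 2013 (when the written notice is served), so not before January 3, 2014; done January 4, 2014 — permitted.
Step 3 — counting 19 days from January 14, 2014 (end of the 10-day comment period, which began when the cure demand is delivered on January 4, 2014) gives a deadline of February 2, 2014; done January 17, 2014 — timely.

None — every step was satisfied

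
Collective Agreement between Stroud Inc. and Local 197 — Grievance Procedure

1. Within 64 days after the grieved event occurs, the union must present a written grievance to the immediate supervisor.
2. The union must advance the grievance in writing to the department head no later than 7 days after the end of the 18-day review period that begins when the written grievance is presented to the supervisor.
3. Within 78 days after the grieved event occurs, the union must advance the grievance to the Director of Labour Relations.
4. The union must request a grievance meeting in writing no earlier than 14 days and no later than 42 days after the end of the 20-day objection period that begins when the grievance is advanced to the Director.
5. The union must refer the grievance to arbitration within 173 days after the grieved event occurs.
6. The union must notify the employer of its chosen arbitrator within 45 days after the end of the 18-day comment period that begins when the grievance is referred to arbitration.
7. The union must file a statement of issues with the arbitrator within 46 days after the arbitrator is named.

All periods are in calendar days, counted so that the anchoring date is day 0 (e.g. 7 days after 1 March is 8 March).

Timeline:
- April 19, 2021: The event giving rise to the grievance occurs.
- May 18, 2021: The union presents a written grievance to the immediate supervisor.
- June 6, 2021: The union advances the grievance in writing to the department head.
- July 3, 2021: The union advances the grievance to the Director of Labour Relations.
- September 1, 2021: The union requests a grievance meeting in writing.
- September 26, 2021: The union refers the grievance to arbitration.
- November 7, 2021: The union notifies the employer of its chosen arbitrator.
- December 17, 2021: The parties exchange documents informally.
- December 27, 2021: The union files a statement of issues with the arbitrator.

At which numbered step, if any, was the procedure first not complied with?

Step 7

(1) due by April 19, 2021 + 64 days = June 22, 2021; May 18, 2021 is within that limit.
(2) due by June 5, 2021 + 7 days = June 12, 2021; June 6, 2021 is within that limit.
(3) due by April 19, 2021 + 78 days = July 6, 2021; completed July 3, 2021, before the deadline.
(4) the permitted window runs from July 23, 2021 + 14 = August 6, 2021 to July 23, 2021 + 42 = September 3, 2021; done September 1, 2021, which is between those dates.
(5) due by April 19, 2021 + 173 days = October 9, 2021; done September 26, 2021 — timely.
(6) due by October 14, 2021 + 45 days = November 28, 2021; completed November 7, 2021, before the deadline.
(7) due by November 7, 2021 + 46 days = December 23, 2021; done December 27, 2021 — 4 days late.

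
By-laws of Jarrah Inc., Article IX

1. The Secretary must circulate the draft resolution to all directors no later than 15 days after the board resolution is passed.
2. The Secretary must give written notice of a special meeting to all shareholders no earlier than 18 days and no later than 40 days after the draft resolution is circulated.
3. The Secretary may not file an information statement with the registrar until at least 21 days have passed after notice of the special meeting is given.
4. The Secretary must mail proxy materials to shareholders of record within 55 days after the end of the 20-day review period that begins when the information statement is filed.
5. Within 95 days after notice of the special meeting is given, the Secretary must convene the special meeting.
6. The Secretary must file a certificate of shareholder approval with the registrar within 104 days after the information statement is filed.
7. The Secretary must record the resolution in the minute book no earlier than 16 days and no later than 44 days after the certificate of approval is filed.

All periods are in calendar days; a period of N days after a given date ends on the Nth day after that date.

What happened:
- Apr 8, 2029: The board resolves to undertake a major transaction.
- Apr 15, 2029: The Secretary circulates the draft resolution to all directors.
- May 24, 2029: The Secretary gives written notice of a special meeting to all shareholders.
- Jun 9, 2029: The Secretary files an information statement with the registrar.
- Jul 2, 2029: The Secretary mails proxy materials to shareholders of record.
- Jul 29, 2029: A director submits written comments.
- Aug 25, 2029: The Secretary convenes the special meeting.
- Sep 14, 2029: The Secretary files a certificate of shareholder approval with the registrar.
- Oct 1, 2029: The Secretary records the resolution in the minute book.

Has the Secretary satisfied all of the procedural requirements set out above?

(1) due by Apr 8, 2029 + 15 days = Apr 23, 2029; Apr 15, 2029 is within that limit.
(2) the permitted window runs from Apr 15, 2029 + 18 = May 3, 2029 to Apr 15, 2029 + 40 = May 25, 2029; done May 24, 2029 — within the window.
(3) permitted from May 24, 2029 + 21 days = Jun 14, 2029 onward; done Jun 9, 2029 — 5 days too early.
No need to go further; step 3 was not satisfied.

No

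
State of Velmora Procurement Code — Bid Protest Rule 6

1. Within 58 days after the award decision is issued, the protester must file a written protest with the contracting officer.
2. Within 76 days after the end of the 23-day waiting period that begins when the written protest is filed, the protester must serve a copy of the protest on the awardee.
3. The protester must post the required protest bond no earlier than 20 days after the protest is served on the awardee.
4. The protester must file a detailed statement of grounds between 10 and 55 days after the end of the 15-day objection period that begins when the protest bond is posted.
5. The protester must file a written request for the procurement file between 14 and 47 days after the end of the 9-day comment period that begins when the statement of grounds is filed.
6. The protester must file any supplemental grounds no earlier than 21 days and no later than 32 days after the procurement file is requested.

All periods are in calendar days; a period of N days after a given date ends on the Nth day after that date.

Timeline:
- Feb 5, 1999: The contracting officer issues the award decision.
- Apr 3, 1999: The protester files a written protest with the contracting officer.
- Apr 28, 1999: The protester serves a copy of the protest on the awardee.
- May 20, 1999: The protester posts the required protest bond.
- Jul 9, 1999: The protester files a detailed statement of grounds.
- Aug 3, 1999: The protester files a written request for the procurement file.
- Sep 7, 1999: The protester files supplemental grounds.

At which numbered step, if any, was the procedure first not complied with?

Step 6

Step 1 — counting 58 days from Feb 5, 1999 (when the award decision is issued) gives a deadline of Apr 4, 1999; Apr 3, 1999 is within that limit.
Step 2 — counting 76 days from Apr 26, 1999 (end of the 23-day waiting period, which began when the written protest is filed on Apr 3, 1999) gives a deadline of Jul 11, 1999; done Apr 28, 1999 — timely.
Step 3 — must wait 20 days from Apr 28, 1999 (when the protest is served on the awardee), so not before May 18, 1999; done May 20, 1999 — permitted.
Step 4 — 10 and 55 days from Jun 4, 1999 (end of the 15-day objection period, which began when the protest bond is posted on May 20, 1999) are Jun 14, 1999 and Jul 29, 1999 respectively; done Jul 9, 1999 — within the window.
Step 5 — 14 and 47 days from Jul 18, 1999 (end of the 9-day comment period, which began when the statement of grounds is filed on Jul 9, 1999) are Aug 1, 1999 and Sep 3, 1999 respectively; done Aug 3, 1999, which is between those dates.
Step 6 — 21 and 32 days from Aug 3, 1999 (when the procurement file is requested) are Aug 24, 1999 and Sep 4, 1999 respectively; done Sep 7, 1999 — 3 days after the window closed.
The procedure was therefore not followed at step 6.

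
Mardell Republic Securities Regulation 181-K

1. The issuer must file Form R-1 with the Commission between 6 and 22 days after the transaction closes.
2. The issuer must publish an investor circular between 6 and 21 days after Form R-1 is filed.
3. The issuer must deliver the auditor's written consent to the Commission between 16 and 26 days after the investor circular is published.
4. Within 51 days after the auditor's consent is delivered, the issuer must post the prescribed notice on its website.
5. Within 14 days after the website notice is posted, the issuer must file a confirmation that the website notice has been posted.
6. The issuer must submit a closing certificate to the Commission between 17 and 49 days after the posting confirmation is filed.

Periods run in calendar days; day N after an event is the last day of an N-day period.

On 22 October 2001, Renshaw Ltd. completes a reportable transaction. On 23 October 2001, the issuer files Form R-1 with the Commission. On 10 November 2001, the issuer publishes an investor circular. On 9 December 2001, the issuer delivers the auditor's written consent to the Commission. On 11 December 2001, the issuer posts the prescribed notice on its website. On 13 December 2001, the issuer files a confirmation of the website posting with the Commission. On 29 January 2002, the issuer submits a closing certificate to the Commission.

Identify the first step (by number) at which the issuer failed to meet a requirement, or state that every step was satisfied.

(1) the permitted window runs from 22 October 2001 + 6 = 28 October 2001 to 22 October 2001 + 22 = 13 November 2001; 23 October 2001 is 5 days too early.
No need to go further; step 1 was not satisfied.

Step 1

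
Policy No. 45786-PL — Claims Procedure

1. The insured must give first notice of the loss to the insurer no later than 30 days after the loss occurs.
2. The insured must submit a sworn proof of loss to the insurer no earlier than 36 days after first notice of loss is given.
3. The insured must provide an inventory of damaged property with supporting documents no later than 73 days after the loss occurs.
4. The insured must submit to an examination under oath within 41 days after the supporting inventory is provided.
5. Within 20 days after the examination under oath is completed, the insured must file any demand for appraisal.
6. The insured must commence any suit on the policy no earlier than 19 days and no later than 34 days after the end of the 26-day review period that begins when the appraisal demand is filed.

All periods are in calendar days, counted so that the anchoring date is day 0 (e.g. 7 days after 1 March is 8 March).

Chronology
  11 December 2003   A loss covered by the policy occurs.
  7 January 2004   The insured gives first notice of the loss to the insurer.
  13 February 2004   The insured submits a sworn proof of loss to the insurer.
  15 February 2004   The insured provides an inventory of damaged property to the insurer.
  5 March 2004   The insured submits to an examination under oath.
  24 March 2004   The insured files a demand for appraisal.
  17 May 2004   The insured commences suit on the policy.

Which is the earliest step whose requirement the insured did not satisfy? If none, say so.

(1) due by 11 December 2003 + 30 days = 10 January 2004; 7 January 2004 is within that limit.
(2) permitted from 7 January 2004 + 36 days = 12 February 2004 onward; done 13 February 2004 — permitted.
(3) due by 11 December 2003 + 73 days = 22 February 2004; 15 February 2004 is within that limit.
(4) due by 15 February 2004 + 41 days = 27 March 2004; completed 5 March 2004, before the deadline.
(5) due by 5 March 2004 + 20 days = 25 March 2004; 24 March 2004 is within that limit.
(6) the permitted window runs from 19 April 2004 + 19 = 8 May 2004 to 19 April 2004 + 34 = 23 May 2004; 17 May 2004 falls inside that range.

None — every step was satisfied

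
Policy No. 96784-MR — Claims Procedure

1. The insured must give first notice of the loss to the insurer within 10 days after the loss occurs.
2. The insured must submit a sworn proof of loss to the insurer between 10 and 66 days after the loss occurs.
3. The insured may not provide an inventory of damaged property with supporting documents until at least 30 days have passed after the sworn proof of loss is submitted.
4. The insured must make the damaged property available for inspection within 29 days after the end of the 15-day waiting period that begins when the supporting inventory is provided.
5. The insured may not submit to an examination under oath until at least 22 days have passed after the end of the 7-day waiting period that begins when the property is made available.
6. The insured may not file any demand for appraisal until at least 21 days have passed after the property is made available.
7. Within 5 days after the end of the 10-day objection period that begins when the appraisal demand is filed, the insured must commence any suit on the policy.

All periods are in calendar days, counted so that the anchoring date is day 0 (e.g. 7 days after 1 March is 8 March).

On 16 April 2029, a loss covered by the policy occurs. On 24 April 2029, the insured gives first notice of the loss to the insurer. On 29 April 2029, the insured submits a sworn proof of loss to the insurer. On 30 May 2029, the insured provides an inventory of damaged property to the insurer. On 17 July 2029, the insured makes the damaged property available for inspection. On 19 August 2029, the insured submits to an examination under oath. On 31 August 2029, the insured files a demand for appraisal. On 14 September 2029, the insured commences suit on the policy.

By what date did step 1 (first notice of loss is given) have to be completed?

26 April 2029

Step 1 runs from 16 April 2029, when the loss occurs. 10 days after 16 April 2029 is 26 April 2029.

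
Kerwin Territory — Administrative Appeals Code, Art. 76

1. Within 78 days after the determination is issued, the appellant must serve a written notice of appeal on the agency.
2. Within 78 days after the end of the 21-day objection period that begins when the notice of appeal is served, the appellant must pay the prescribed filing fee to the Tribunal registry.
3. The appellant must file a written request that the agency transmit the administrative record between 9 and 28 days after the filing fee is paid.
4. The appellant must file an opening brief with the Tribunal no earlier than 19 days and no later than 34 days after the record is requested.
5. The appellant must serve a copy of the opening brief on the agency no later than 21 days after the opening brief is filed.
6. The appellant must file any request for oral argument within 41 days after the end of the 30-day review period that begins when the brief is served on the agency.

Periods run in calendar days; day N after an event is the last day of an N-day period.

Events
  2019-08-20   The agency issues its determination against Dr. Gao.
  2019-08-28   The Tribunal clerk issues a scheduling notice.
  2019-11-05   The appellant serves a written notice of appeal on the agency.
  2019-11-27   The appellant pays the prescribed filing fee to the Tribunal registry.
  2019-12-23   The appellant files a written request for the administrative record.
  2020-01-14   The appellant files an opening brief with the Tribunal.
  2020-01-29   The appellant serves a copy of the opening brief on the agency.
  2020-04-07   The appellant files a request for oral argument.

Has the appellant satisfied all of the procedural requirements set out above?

Step 1: 78 days after 2019-08-20 (when the determination is issued) is 2019-11-06; completed 2019-11-05, before the deadline.
Step 2: 78 days after 2019-11-26 (end of the 21-day objection period, which began when the notice of appeal is served on 2019-11-05) is 2020-02-12; completed 2019-11-27, before the deadline.
Step 3: the window is 9–28 days after 2019-11-27 (when the filing fee is paid), so 2019-12-06 through 2019-12-25; 2019-12-23 falls inside that range.
Step 4: the window is 19–34 days after 2019-12-23 (when the record is requested), so 2020-01-11 through 2020-01-26; done 2020-01-14, which is between those dates.
Step 5: 21 days after 2020-01-14 (when the opening brief is filed) is 2020-02-04; done 2020-01-29 — timely.
Step 6: 41 days after 2020-02-28 (end of the 30-day review period, which began when the brief is served on the agency on 2020-01-29) is 2020-04-09; completed 2020-04-07, before the deadline.

Yes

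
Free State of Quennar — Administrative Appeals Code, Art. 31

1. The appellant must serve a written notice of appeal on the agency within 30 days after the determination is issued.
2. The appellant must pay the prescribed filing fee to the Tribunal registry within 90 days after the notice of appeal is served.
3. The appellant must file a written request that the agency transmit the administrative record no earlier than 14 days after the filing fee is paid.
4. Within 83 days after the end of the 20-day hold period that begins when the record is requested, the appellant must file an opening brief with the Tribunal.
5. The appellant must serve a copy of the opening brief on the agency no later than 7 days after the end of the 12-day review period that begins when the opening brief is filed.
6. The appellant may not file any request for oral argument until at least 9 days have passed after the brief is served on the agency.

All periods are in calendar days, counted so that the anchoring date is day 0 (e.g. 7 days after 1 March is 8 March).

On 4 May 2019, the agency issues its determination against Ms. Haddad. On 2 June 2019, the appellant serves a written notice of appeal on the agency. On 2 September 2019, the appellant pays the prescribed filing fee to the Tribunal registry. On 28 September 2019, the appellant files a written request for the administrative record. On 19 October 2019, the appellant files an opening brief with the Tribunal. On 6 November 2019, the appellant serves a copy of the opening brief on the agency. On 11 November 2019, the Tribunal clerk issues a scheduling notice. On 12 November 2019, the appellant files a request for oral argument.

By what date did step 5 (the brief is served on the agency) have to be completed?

7 November 2019

The opening brief is filed on 19 October 2019; the 12-day review period therefore ends 31 October 2019, and step 5 runs from that date. 7 days after 31 October 2019 is 7 November 2019.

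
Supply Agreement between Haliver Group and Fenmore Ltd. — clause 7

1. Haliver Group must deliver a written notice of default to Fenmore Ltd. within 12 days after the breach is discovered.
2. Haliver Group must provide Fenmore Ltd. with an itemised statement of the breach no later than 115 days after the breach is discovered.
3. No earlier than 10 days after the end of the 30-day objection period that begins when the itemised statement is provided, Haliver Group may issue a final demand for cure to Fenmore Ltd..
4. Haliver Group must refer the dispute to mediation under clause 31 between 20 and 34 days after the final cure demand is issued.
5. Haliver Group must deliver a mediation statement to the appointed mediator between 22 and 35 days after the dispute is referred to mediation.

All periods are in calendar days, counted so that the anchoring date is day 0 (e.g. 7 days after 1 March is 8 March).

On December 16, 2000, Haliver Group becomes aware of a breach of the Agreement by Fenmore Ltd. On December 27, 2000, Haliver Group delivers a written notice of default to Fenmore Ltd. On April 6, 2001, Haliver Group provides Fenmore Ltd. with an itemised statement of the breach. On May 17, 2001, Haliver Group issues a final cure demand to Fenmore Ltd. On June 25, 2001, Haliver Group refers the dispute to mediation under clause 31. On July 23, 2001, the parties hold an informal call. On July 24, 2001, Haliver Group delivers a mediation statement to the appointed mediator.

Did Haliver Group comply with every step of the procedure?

(1) due by December 16, 2000 + 12 days = December 28, 2000; December 27, 2000 is within that limit.
(2) due by December 16, 2000 + 115 days = April 10, 2001; completed April 6, 2001, before the deadline.
(3) permitted from May 6, 2001 + 10 days = May 16, 2001 onward; May 17, 2001 is on or after that date.
(4) the permitted window runs from May 17, 2001 + 20 = June 6, 2001 to May 17, 2001 + 34 = June 20, 2001; June 25, 2001 is 5 days past the end of the window.

No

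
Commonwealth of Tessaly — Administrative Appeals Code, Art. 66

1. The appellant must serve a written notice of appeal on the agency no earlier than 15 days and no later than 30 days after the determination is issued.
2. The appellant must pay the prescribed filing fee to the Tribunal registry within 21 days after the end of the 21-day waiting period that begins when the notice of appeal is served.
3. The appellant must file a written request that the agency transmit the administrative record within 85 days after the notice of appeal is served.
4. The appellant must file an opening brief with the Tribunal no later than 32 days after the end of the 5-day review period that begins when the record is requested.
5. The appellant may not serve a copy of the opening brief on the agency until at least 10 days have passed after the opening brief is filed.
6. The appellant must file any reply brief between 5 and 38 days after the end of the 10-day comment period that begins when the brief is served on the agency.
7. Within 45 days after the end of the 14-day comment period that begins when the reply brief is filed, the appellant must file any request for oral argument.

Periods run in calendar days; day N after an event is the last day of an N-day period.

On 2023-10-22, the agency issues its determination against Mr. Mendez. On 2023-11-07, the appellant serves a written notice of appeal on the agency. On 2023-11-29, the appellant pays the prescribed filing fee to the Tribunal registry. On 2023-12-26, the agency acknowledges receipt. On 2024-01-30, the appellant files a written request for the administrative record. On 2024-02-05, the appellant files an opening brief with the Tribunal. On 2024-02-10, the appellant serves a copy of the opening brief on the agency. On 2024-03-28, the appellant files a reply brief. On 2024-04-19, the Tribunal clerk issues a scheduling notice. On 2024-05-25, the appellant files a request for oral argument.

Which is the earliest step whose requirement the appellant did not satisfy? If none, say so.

Step 1: the window is 15–30 days after 2023-10-22 (when the determination is issued), so 2023-11-06 through 2023-11-21; done 2023-11-07 — within the window.
Step 2: 21 days after 2023-11-28 (end of the 21-day waiting period, which began when the notice of appeal is served on 2023-11-07) is 2023-12-19; completed 2023-11-29, before the deadline.
Step 3: 85 days after 2023-11-07 (when the notice of appeal is served) is 2024-01-31; 2024-01-30 is within that limit.
Step 4: 32 days after 2024-02-04 (end of the 5-day review period, which began when the record is requested on 2024-01-30) is 2024-03-07; 2024-02-05 is within that limit.
Step 5: the earliest permitted date is 10 days after 2024-02-05 (when the opening brief is filed), i.e. 2024-02-15; acted on 2024-02-10, 5 days prematurely.

Step 5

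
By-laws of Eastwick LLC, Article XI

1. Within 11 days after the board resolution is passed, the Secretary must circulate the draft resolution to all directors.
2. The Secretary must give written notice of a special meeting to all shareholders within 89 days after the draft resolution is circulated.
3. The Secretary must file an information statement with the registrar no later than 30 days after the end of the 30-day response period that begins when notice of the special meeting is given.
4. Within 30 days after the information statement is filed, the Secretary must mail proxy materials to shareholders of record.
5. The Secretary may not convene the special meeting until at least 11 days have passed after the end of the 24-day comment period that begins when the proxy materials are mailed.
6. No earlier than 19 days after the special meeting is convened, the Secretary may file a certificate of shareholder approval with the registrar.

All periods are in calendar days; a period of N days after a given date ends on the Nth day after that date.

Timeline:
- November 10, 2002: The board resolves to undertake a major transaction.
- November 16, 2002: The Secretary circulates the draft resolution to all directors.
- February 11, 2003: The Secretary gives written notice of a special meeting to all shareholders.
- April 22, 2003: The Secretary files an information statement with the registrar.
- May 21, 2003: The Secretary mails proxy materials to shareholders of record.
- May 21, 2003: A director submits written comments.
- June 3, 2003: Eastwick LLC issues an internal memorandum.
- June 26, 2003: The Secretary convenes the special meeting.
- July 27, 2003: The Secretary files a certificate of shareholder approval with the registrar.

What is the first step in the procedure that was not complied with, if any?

Step 3

Step 1 — counting 11 days from November 10, 2002 (when the board resolution is passed) gives a deadline of November 21, 2002; done November 16, 2002 — timely.
Step 2 — counting 89 days from November 16, 2002 (when the draft resolution is circulated) gives a deadline of February 13, 2003; completed February 11, 2003, before the deadline.
Step 3 — counting 30 days from March 13, 2003 (end of the 30-day response period, which began when notice of the special meeting is given on February 11, 2003) gives a deadline of April 12, 2003; not done until April 22, 2003, 10 days after the deadline.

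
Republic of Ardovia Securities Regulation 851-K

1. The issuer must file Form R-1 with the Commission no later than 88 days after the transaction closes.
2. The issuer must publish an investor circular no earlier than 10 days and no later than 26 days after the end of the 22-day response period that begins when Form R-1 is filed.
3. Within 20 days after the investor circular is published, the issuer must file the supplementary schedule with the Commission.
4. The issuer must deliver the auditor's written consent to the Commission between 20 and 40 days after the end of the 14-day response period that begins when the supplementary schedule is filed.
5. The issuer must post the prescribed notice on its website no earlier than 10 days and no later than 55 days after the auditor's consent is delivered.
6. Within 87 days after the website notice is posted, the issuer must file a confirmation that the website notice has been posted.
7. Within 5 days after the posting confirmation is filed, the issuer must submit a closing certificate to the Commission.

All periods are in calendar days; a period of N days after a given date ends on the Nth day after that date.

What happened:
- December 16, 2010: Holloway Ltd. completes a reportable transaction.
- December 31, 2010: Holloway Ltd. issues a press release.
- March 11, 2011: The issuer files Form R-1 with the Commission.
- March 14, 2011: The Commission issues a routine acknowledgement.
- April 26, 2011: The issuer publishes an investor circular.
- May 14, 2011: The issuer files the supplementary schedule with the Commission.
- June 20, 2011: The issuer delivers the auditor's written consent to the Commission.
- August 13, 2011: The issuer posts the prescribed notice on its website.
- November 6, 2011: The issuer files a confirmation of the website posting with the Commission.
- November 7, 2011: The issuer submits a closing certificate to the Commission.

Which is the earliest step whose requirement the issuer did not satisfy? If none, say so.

None — every step was satisfied

Step 1 — counting 88 days from December 16, 2010 (when the transaction closes) gives a deadline of March 14, 2011; completed March 11, 2011, before the deadline.
Step 2 — 10 and 26 days from April 2, 2011 (end of the 22-day response period, which began when Form R-1 is filed on March 11, 2011) are April 12, 2011 and April 28, 2011 respectively; done April 26, 2011 — within the window.
Step 3 — counting 20 days from April 26, 2011 (when the investor circular is published) gives a deadline of May 16, 2011; done May 14, 2011 — timely.
Step 4 — 20 and 40 days from May 28, 2011 (end of the 14-day response period, which began when the supplementary schedule is filed on May 14, 2011) are June 17, 2011 and July 7, 2011 respectively; June 20, 2011 falls inside that range.
Step 5 — 10 and 55 days from June 20, 2011 (when the auditor's consent is delivered) are June 30, 2011 and August 14, 2011 respectively; done August 13, 2011, which is between those dates.
Step 6 — counting 87 days from August 13, 2011 (when the website notice is posted) gives a deadline of November 8, 2011; done November 6, 2011 — timely.
Step 7 — counting 5 days from November 6, 2011 (when the posting confirmation is filed) gives a deadline of November 11, 2011; November 7, 2011 is within that limit.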